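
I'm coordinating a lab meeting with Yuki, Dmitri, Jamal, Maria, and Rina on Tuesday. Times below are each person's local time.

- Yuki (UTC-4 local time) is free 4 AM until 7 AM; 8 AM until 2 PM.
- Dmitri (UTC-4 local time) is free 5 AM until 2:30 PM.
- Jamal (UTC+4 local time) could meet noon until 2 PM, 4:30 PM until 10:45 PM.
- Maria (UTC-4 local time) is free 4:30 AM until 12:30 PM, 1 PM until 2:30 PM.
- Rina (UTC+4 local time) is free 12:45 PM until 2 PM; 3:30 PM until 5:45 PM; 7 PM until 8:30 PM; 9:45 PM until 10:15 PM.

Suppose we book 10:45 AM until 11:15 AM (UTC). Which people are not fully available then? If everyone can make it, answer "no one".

Jamal, Rina, Yuki

Yuki in UTC: 08:00-11:00, 12:00-18:00 (add 4h to convert from UTC-4).
Dmitri in UTC: 09:00-18:30 (add 4h to convert from UTC-4).
Jamal in UTC: 08:00-10:00, 12:30-18:45 (subtract 4h to convert from UTC+4).
Maria in UTC: 08:30-16:30, 17:00-18:30 (add 4h to convert from UTC-4).
Rina in UTC: 08:45-10:00, 11:30-13:45, 15:00-16:30, 17:45-18:15 (subtract 4h to convert from UTC+4).
Yuki: not fully free for 10:45-11:15. Dmitri: free for 10:45-11:15. Jamal: not fully free for 10:45-11:15. Maria: free for 10:45-11:15. Rina: not fully free for 10:45-11:15.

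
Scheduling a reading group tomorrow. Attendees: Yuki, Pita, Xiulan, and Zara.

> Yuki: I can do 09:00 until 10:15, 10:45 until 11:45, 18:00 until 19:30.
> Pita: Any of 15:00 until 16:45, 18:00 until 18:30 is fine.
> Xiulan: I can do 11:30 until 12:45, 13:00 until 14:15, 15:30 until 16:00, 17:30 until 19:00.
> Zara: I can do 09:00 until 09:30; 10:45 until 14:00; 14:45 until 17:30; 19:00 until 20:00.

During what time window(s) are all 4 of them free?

none

Yuki ∩ Pita: 18:00-18:30.
Yuki ∩ Pita ∩ Xiulan: 18:00-18:30.
Yuki ∩ Pita ∩ Xiulan ∩ Zara: ∅.
There is no time when everyone is free.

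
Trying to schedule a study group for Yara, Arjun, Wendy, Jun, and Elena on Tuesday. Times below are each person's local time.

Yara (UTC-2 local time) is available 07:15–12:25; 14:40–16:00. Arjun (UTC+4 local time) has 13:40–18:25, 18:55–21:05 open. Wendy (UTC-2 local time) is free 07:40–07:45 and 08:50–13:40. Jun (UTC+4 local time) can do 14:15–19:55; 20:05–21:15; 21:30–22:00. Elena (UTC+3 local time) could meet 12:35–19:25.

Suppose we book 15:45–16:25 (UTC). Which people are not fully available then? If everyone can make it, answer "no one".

Yara in UTC: 09:15-14:25, 16:40-18:00 (add 2h to convert from UTC-2).
Arjun in UTC: 09:40-14:25, 14:55-17:05 (subtract 4h to convert from UTC+4).
Wendy in UTC: 09:40-09:45, 10:50-15:40 (add 2h to convert from UTC-2).
Jun in UTC: 10:15-15:55, 16:05-17:15, 17:30-18:00 (subtract 4h to convert from UTC+4).
Elena in UTC: 09:35-16:25 (subtract 3h to convert from UTC+3).
Yara: not fully free for 15:45-16:25. Arjun: free for 15:45-16:25. Wendy: not fully free for 15:45-16:25. Jun: not fully free for 15:45-16:25. Elena: free for 15:45-16:25.

Jun, Wendy, Yara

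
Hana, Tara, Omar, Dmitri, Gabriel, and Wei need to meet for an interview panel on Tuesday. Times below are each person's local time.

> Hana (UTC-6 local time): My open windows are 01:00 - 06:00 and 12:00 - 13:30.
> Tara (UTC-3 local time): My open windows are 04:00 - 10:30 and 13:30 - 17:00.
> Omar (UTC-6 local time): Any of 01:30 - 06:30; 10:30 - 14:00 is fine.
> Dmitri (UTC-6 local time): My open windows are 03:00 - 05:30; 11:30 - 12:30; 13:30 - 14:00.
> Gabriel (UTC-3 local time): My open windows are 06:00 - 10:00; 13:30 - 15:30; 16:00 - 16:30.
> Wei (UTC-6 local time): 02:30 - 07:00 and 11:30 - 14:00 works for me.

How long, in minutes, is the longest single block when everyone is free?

150

Hana in UTC: 07:00-12:00, 18:00-19:30 (add 6h to convert from UTC-6).
Tara in UTC: 07:00-13:30, 16:30-20:00 (add 3h to convert from UTC-3).
Omar in UTC: 07:30-12:30, 16:30-20:00 (add 6h to convert from UTC-6).
Dmitri in UTC: 09:00-11:30, 17:30-18:30, 19:30-20:00 (add 6h to convert from UTC-6).
Gabriel in UTC: 09:00-13:00, 16:30-18:30, 19:00-19:30 (add 3h to convert from UTC-3).
Wei in UTC: 08:30-13:00, 17:30-20:00 (add 6h to convert from UTC-6).
Hana ∩ Tara: 07:00-12:00, 18:00-19:30.
Hana ∩ Tara ∩ Omar: 07:30-12:00, 18:00-19:30.
Hana ∩ Tara ∩ Omar ∩ Dmitri: 09:00-11:30, 18:00-18:30.
Hana ∩ Tara ∩ Omar ∩ Dmitri ∩ Gabriel: 09:00-11:30, 18:00-18:30.
Hana ∩ Tara ∩ Omar ∩ Dmitri ∩ Gabriel ∩ Wei: 09:00-11:30, 18:00-18:30.
The longest is 09:00-11:30 at 150 minutes.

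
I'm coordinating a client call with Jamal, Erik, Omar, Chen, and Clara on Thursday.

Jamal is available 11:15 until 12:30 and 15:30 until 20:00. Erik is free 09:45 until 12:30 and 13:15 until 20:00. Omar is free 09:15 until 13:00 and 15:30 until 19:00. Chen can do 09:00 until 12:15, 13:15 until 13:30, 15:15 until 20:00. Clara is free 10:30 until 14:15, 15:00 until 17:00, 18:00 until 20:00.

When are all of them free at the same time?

Jamal ∩ Erik: 11:15-12:30, 15:30-20:00.
Jamal ∩ Erik ∩ Omar: 11:15-12:30, 15:30-19:00.
Jamal ∩ Erik ∩ Omar ∩ Chen: 11:15-12:15, 15:30-19:00.
Jamal ∩ Erik ∩ Omar ∩ Chen ∩ Clara: 11:15-12:15, 15:30-17:00, 18:00-19:00.
Those are the intersection windows.

11:15-12:15, 15:30-17:00, 18:00-19:00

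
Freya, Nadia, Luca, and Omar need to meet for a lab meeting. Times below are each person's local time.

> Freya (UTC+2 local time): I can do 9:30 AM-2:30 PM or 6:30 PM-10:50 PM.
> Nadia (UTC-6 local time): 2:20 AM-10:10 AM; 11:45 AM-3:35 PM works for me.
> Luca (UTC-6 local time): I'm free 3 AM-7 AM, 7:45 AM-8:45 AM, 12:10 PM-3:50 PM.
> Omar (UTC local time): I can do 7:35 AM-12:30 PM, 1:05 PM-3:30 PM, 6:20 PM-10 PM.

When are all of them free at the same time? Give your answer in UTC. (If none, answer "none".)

09:00-12:30, 18:20-20:50

Freya in UTC: 07:30-12:30, 16:30-20:50 (subtract 2h to convert from UTC+2).
Nadia in UTC: 08:20-16:10, 17:45-21:35 (add 6h to convert from UTC-6).
Luca in UTC: 09:00-13:00, 13:45-14:45, 18:10-21:50 (add 6h to convert from UTC-6).
Omar in UTC: 07:35-12:30, 13:05-15:30, 18:20-22:00.
Freya ∩ Nadia: 08:20-12:30, 17:45-20:50.
Freya ∩ Nadia ∩ Luca: 09:00-12:30, 18:10-20:50.
Freya ∩ Nadia ∩ Luca ∩ Omar: 09:00-12:30, 18:20-20:50.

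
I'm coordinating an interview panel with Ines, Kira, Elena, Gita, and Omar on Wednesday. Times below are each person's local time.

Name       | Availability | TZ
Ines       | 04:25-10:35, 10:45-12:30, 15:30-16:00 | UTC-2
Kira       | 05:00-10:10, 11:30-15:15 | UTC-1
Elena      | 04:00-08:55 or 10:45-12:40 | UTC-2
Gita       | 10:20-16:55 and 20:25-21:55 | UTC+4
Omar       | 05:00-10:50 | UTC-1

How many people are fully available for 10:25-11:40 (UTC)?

Ines in UTC: 06:25-12:35, 12:45-14:30, 17:30-18:00 (add 2h to convert from UTC-2).
Kira in UTC: 06:00-11:10, 12:30-16:15 (add 1h to convert from UTC-1).
Elena in UTC: 06:00-10:55, 12:45-14:40 (add 2h to convert from UTC-2).
Gita in UTC: 06:20-12:55, 16:25-17:55 (subtract 4h to convert from UTC+4).
Omar in UTC: 06:00-11:50 (add 1h to convert from UTC-1).
Ines, Gita, and Omar can make the full 10:25-11:40 slot — that's 3.

3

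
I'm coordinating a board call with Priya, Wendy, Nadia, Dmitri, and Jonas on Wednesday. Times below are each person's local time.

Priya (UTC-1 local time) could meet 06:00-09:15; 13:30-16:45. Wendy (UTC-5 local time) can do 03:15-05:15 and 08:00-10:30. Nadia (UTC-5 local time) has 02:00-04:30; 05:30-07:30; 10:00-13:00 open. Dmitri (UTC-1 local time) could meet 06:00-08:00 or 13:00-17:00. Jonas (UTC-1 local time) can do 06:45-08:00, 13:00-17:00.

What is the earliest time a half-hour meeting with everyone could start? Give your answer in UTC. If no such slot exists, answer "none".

Priya in UTC: 07:00-10:15, 14:30-17:45 (add 1h to convert from UTC-1).
Wendy in UTC: 08:15-10:15, 13:00-15:30 (add 5h to convert from UTC-5).
Nadia in UTC: 07:00-09:30, 10:30-12:30, 15:00-18:00 (add 5h to convert from UTC-5).
Dmitri in UTC: 07:00-09:00, 14:00-18:00 (add 1h to convert from UTC-1).
Jonas in UTC: 07:45-09:00, 14:00-18:00 (add 1h to convert from UTC-1).
Priya ∩ Wendy: 08:15-10:15, 14:30-15:30.
Priya ∩ Wendy ∩ Nadia: 08:15-09:30, 15:00-15:30.
Priya ∩ Wendy ∩ Nadia ∩ Dmitri: 08:15-09:00, 15:00-15:30.
Priya ∩ Wendy ∩ Nadia ∩ Dmitri ∩ Jonas: 08:15-09:00, 15:00-15:30.
The first common window of at least 30 minutes is 08:15-09:00, so the earliest start is 08:15.

08:15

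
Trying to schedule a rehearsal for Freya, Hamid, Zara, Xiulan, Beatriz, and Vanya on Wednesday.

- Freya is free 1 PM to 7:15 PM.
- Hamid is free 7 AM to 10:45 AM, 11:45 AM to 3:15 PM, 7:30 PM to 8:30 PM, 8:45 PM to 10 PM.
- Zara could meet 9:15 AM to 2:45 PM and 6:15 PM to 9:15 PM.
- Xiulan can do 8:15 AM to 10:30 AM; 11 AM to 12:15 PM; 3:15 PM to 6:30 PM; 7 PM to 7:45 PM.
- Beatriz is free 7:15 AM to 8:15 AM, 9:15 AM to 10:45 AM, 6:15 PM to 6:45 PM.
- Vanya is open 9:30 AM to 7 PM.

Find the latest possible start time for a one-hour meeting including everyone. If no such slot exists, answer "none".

none

Freya ∩ Hamid: 13:00-15:15.
Freya ∩ Hamid ∩ Zara: 13:00-14:45.
Freya ∩ Hamid ∩ Zara ∩ Xiulan: ∅.
Freya ∩ Hamid ∩ Zara ∩ Xiulan ∩ Beatriz: ∅.
Freya ∩ Hamid ∩ Zara ∩ Xiulan ∩ Beatriz ∩ Vanya: ∅.
There is no time when everyone is free.
No common window is at least 60 minutes long.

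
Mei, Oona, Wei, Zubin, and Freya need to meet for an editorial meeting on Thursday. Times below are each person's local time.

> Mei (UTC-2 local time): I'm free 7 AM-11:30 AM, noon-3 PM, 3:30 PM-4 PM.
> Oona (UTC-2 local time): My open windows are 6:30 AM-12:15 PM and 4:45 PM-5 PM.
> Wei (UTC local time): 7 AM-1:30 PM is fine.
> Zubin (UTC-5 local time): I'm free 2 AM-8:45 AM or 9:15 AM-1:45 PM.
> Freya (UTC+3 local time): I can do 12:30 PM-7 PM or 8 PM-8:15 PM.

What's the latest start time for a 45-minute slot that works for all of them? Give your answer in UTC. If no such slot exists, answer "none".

12:45

Mei in UTC: 09:00-13:30, 14:00-17:00, 17:30-18:00 (add 2h to convert from UTC-2).
Oona in UTC: 08:30-14:15, 18:45-19:00 (add 2h to convert from UTC-2).
Wei in UTC: 07:00-13:30.
Zubin in UTC: 07:00-13:45, 14:15-18:45 (add 5h to convert from UTC-5).
Freya in UTC: 09:30-16:00, 17:00-17:15 (subtract 3h to convert from UTC+3).
Mei ∩ Oona: 09:00-13:30, 14:00-14:15.
Mei ∩ Oona ∩ Wei: 09:00-13:30.
Mei ∩ Oona ∩ Wei ∩ Zubin: 09:00-13:30.
Mei ∩ Oona ∩ Wei ∩ Zubin ∩ Freya: 09:30-13:30.
The last common window of at least 45 minutes is 09:30-13:30; a 45-minute meeting can start as late as 12:45 and still end by 13:30.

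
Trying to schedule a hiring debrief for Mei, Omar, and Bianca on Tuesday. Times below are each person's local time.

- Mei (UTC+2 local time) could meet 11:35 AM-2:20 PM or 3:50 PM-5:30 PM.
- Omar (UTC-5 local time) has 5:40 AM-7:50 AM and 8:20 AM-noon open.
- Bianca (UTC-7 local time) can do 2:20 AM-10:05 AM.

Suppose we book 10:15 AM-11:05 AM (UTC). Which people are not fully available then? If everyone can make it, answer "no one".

Mei in UTC: 09:35-12:20, 13:50-15:30 (subtract 2h to convert from UTC+2).
Omar in UTC: 10:40-12:50, 13:20-17:00 (add 5h to convert from UTC-5).
Bianca in UTC: 09:20-17:05 (add 7h to convert from UTC-7).
Mei: free for 10:15-11:05. Omar: not fully free for 10:15-11:05. Bianca: free for 10:15-11:05.

Omar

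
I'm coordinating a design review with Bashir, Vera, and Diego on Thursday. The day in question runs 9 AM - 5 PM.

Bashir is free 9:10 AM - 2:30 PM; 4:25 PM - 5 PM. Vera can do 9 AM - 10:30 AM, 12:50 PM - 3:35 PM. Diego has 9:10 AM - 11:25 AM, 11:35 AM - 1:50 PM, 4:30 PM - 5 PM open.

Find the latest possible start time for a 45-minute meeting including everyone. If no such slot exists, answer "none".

Bashir ∩ Vera: 09:10-10:30, 12:50-14:30.
Bashir ∩ Vera ∩ Diego: 09:10-10:30, 12:50-13:50.
The last common window of at least 45 minutes is 12:50-13:50; a 45-minute meeting can start as late as 13:05 and still end by 13:50.

13:05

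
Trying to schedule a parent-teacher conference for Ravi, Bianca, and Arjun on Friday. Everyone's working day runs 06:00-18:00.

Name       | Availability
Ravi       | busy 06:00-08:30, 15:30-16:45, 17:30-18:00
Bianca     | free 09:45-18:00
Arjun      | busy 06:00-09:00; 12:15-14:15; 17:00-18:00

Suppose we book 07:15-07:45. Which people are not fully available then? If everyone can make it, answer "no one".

Arjun, Bianca, Ravi

Ravi free: 08:30-15:30, 16:45-17:30 (invert busy blocks within the working day).
Bianca free: 09:45-18:00.
Arjun free: 09:00-12:15, 14:15-17:00 (invert busy blocks within the working day).
Ravi: not fully free for 07:15-07:45. Bianca: not fully free for 07:15-07:45. Arjun: not fully free for 07:15-07:45.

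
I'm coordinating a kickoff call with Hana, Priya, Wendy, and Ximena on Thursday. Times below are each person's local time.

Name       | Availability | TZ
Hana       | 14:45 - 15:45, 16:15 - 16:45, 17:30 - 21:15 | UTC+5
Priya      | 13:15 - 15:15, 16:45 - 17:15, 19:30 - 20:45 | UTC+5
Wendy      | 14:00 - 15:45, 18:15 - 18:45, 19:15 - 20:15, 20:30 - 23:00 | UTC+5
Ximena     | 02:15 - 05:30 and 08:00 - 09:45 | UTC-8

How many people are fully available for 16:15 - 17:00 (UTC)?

2

Hana in UTC: 09:45-10:45, 11:15-11:45, 12:30-16:15 (subtract 5h to convert from UTC+5).
Priya in UTC: 08:15-10:15, 11:45-12:15, 14:30-15:45 (subtract 5h to convert from UTC+5).
Wendy in UTC: 09:00-10:45, 13:15-13:45, 14:15-15:15, 15:30-18:00 (subtract 5h to convert from UTC+5).
Ximena in UTC: 10:15-13:30, 16:00-17:45 (add 8h to convert from UTC-8).
Wendy and Ximena can make the full 16:15-17:00 slot — that's 2.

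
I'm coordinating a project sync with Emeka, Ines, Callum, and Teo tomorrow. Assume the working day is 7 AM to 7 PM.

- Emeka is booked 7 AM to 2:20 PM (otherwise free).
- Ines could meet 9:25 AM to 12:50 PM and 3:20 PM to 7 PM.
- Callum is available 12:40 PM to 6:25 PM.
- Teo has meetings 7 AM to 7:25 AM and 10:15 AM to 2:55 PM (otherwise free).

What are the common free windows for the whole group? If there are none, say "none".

15:20-18:25

Emeka free: 14:20-19:00 (invert busy blocks within the working day).
Ines free: 09:25-12:50, 15:20-19:00.
Callum free: 12:40-18:25.
Teo free: 07:25-10:15, 14:55-19:00 (invert busy blocks within the working day).
Emeka ∩ Ines: 15:20-19:00.
Emeka ∩ Ines ∩ Callum: 15:20-18:25.
Emeka ∩ Ines ∩ Callum ∩ Teo: 15:20-18:25.
So the common availability across everyone is 15:20-18:25.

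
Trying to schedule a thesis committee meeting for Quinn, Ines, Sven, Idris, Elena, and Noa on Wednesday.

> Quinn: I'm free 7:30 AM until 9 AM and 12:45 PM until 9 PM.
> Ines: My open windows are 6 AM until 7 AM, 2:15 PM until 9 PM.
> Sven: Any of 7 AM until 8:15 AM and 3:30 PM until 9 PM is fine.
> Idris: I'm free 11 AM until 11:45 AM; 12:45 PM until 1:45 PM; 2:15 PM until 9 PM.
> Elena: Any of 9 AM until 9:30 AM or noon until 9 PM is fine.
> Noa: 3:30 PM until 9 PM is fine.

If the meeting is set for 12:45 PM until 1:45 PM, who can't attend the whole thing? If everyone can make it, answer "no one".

Ines, Noa, Sven

Quinn: free for 12:45-13:45. Ines: not fully free for 12:45-13:45. Sven: not fully free for 12:45-13:45. Idris: free for 12:45-13:45. Elena: free for 12:45-13:45. Noa: not fully free for 12:45-13:45.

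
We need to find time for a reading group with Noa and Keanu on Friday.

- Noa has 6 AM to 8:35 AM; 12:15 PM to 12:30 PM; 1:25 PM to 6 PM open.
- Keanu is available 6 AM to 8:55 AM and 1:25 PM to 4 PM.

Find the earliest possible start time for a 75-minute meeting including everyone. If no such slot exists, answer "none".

06:00

Noa ∩ Keanu: 06:00-08:35, 13:25-16:00.
The first common window of at least 75 minutes is 06:00-08:35, so the earliest start is 06:00.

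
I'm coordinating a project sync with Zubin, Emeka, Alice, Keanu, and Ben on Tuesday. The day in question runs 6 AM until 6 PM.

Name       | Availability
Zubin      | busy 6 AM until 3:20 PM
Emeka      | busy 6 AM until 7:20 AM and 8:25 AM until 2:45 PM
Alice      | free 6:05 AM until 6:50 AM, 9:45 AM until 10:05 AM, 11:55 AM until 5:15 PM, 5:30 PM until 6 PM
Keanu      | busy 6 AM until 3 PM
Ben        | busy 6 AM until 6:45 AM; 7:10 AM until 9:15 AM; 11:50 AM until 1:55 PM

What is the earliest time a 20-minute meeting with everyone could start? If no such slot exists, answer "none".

Zubin free: 15:20-18:00 (invert busy blocks within the working day).
Emeka free: 07:20-08:25, 14:45-18:00 (invert busy blocks within the working day).
Alice free: 06:05-06:50, 09:45-10:05, 11:55-17:15, 17:30-18:00.
Keanu free: 15:00-18:00 (invert busy blocks within the working day).
Ben free: 06:45-07:10, 09:15-11:50, 13:55-18:00 (invert busy blocks within the working day).
Zubin ∩ Emeka: 15:20-18:00.
Zubin ∩ Emeka ∩ Alice: 15:20-17:15, 17:30-18:00.
Zubin ∩ Emeka ∩ Alice ∩ Keanu: 15:20-17:15, 17:30-18:00.
Zubin ∩ Emeka ∩ Alice ∩ Keanu ∩ Ben: 15:20-17:15, 17:30-18:00.
The first common window of at least 20 minutes is 15:20-17:15, so the earliest start is 15:20.

15:20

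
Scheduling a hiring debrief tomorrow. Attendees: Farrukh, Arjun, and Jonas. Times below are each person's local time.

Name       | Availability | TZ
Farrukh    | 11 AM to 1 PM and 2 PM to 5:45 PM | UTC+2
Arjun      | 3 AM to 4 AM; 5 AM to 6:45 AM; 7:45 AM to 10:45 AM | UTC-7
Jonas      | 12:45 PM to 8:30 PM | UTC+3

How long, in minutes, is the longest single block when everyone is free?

Farrukh in UTC: 09:00-11:00, 12:00-15:45 (subtract 2h to convert from UTC+2).
Arjun in UTC: 10:00-11:00, 12:00-13:45, 14:45-17:45 (add 7h to convert from UTC-7).
Jonas in UTC: 09:45-17:30 (subtract 3h to convert from UTC+3).
Farrukh ∩ Arjun: 10:00-11:00, 12:00-13:45, 14:45-15:45.
Farrukh ∩ Arjun ∩ Jonas: 10:00-11:00, 12:00-13:45, 14:45-15:45.
The longest is 12:00-13:45 at 105 minutes.

105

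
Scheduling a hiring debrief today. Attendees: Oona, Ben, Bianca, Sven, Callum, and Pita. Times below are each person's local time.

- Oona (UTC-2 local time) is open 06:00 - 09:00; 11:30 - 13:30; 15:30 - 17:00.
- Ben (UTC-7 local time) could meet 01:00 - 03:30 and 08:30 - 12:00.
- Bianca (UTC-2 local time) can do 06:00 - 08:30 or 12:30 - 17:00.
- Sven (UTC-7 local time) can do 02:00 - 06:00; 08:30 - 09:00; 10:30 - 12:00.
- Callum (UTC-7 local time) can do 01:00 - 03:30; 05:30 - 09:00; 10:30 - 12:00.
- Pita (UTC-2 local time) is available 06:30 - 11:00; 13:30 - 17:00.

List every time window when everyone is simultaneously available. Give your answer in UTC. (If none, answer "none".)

Oona in UTC: 08:00-11:00, 13:30-15:30, 17:30-19:00 (add 2h to convert from UTC-2).
Ben in UTC: 08:00-10:30, 15:30-19:00 (add 7h to convert from UTC-7).
Bianca in UTC: 08:00-10:30, 14:30-19:00 (add 2h to convert from UTC-2).
Sven in UTC: 09:00-13:00, 15:30-16:00, 17:30-19:00 (add 7h to convert from UTC-7).
Callum in UTC: 08:00-10:30, 12:30-16:00, 17:30-19:00 (add 7h to convert from UTC-7).
Pita in UTC: 08:30-13:00, 15:30-19:00 (add 2h to convert from UTC-2).
Oona ∩ Ben: 08:00-10:30, 17:30-19:00.
Oona ∩ Ben ∩ Bianca: 08:00-10:30, 17:30-19:00.
Oona ∩ Ben ∩ Bianca ∩ Sven: 09:00-10:30, 17:30-19:00.
Oona ∩ Ben ∩ Bianca ∩ Sven ∩ Callum: 09:00-10:30, 17:30-19:00.
Oona ∩ Ben ∩ Bianca ∩ Sven ∩ Callum ∩ Pita: 09:00-10:30, 17:30-19:00.
Those are the intersection windows.

09:00-10:30, 17:30-19:00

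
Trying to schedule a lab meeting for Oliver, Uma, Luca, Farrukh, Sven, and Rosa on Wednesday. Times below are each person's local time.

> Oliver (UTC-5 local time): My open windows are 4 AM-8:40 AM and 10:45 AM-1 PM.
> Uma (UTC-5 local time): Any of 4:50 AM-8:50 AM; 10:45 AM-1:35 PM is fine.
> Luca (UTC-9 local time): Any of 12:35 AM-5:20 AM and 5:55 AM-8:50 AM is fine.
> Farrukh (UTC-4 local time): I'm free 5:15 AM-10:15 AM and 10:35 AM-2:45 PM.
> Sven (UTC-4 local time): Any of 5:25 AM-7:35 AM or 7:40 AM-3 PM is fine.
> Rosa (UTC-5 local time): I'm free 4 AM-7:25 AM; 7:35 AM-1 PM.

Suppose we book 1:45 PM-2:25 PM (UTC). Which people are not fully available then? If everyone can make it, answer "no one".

Oliver in UTC: 09:00-13:40, 15:45-18:00 (add 5h to convert from UTC-5).
Uma in UTC: 09:50-13:50, 15:45-18:35 (add 5h to convert from UTC-5).
Luca in UTC: 09:35-14:20, 14:55-17:50 (add 9h to convert from UTC-9).
Farrukh in UTC: 09:15-14:15, 14:35-18:45 (add 4h to convert from UTC-4).
Sven in UTC: 09:25-11:35, 11:40-19:00 (add 4h to convert from UTC-4).
Rosa in UTC: 09:00-12:25, 12:35-18:00 (add 5h to convert from UTC-5).
Oliver: not fully free for 13:45-14:25. Uma: not fully free for 13:45-14:25. Luca: not fully free for 13:45-14:25. Farrukh: not fully free for 13:45-14:25. Sven: free for 13:45-14:25. Rosa: free for 13:45-14:25.

Farrukh, Luca, Oliver, Uma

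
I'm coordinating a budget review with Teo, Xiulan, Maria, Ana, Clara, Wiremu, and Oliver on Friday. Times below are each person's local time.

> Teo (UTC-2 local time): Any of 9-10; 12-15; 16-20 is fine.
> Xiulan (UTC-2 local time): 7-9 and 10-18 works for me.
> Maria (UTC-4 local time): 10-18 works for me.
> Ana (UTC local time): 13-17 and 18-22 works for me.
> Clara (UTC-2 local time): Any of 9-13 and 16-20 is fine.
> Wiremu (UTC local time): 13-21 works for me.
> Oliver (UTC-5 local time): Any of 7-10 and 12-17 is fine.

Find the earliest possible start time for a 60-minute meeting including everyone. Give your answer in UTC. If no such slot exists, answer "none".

Teo in UTC: 11:00-12:00, 14:00-17:00, 18:00-22:00 (add 2h to convert from UTC-2).
Xiulan in UTC: 09:00-11:00, 12:00-20:00 (add 2h to convert from UTC-2).
Maria in UTC: 14:00-22:00 (add 4h to convert from UTC-4).
Ana in UTC: 13:00-17:00, 18:00-22:00.
Clara in UTC: 11:00-15:00, 18:00-22:00 (add 2h to convert from UTC-2).
Wiremu in UTC: 13:00-21:00.
Oliver in UTC: 12:00-15:00, 17:00-22:00 (add 5h to convert from UTC-5).
Teo ∩ Xiulan: 14:00-17:00, 18:00-20:00.
Teo ∩ Xiulan ∩ Maria: 14:00-17:00, 18:00-20:00.
Teo ∩ Xiulan ∩ Maria ∩ Ana: 14:00-17:00, 18:00-20:00.
Teo ∩ Xiulan ∩ Maria ∩ Ana ∩ Clara: 14:00-15:00, 18:00-20:00.
Teo ∩ Xiulan ∩ Maria ∩ Ana ∩ Clara ∩ Wiremu: 14:00-15:00, 18:00-20:00.
Teo ∩ Xiulan ∩ Maria ∩ Ana ∩ Clara ∩ Wiremu ∩ Oliver: 14:00-15:00, 18:00-20:00.
The first common window of at least 60 minutes is 14:00-15:00, so the earliest start is 14:00.

14:00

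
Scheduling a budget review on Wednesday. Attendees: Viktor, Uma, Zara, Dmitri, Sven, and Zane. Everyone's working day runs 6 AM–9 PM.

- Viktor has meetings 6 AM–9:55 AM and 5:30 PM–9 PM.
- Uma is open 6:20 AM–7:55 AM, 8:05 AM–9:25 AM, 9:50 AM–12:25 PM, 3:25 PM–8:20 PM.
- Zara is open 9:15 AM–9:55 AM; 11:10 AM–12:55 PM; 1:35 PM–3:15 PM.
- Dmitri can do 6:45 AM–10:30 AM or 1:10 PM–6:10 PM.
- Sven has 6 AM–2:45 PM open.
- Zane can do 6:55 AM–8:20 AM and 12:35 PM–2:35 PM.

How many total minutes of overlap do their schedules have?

0

Viktor free: 09:55-17:30 (invert busy blocks within the working day).
Uma free: 06:20-07:55, 08:05-09:25, 09:50-12:25, 15:25-20:20.
Zara free: 09:15-09:55, 11:10-12:55, 13:35-15:15.
Dmitri free: 06:45-10:30, 13:10-18:10.
Sven free: 06:00-14:45.
Zane free: 06:55-08:20, 12:35-14:35.
Viktor ∩ Uma: 09:55-12:25, 15:25-17:30.
Viktor ∩ Uma ∩ Zara: 11:10-12:25.
Viktor ∩ Uma ∩ Zara ∩ Dmitri: ∅.
Viktor ∩ Uma ∩ Zara ∩ Dmitri ∩ Sven: ∅.
Viktor ∩ Uma ∩ Zara ∩ Dmitri ∩ Sven ∩ Zane: ∅.
There is no time when everyone is free.
There is no common window, so the total is 0 minutes.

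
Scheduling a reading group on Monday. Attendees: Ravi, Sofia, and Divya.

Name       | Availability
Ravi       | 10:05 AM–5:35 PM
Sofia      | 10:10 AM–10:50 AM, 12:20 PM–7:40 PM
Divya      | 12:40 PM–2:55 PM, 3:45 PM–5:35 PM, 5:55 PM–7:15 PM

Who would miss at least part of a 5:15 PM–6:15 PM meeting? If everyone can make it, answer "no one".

Ravi: not fully free for 17:15-18:15. Sofia: free for 17:15-18:15. Divya: not fully free for 17:15-18:15.

Divya, Ravi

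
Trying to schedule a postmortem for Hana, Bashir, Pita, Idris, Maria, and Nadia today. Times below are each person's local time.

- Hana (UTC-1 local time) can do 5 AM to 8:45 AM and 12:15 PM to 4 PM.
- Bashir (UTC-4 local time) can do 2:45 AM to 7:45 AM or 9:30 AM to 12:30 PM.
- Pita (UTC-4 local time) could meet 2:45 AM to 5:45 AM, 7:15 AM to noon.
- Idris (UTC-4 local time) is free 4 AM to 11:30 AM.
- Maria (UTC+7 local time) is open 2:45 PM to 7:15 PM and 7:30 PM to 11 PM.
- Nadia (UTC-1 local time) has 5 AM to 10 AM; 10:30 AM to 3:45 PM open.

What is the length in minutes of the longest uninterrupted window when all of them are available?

Hana in UTC: 06:00-09:45, 13:15-17:00 (add 1h to convert from UTC-1).
Bashir in UTC: 06:45-11:45, 13:30-16:30 (add 4h to convert from UTC-4).
Pita in UTC: 06:45-09:45, 11:15-16:00 (add 4h to convert from UTC-4).
Idris in UTC: 08:00-15:30 (add 4h to convert from UTC-4).
Maria in UTC: 07:45-12:15, 12:30-16:00 (subtract 7h to convert from UTC+7).
Nadia in UTC: 06:00-11:00, 11:30-16:45 (add 1h to convert from UTC-1).
Hana ∩ Bashir: 06:45-09:45, 13:30-16:30.
Hana ∩ Bashir ∩ Pita: 06:45-09:45, 13:30-16:00.
Hana ∩ Bashir ∩ Pita ∩ Idris: 08:00-09:45, 13:30-15:30.
Hana ∩ Bashir ∩ Pita ∩ Idris ∩ Maria: 08:00-09:45, 13:30-15:30.
Hana ∩ Bashir ∩ Pita ∩ Idris ∩ Maria ∩ Nadia: 08:00-09:45, 13:30-15:30.
So the common availability across everyone is 08:00-09:45, 13:30-15:30.
The longest is 13:30-15:30 at 120 minutes.

120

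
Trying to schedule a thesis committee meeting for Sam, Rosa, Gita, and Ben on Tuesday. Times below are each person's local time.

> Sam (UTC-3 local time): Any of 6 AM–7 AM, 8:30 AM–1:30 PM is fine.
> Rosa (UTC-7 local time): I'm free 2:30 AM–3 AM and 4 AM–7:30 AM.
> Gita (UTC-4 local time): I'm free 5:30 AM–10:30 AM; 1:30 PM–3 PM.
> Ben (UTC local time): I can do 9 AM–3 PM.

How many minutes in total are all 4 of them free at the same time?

Sam in UTC: 09:00-10:00, 11:30-16:30 (add 3h to convert from UTC-3).
Rosa in UTC: 09:30-10:00, 11:00-14:30 (add 7h to convert from UTC-7).
Gita in UTC: 09:30-14:30, 17:30-19:00 (add 4h to convert from UTC-4).
Ben in UTC: 09:00-15:00.
Sam ∩ Rosa: 09:30-10:00, 11:30-14:30.
Sam ∩ Rosa ∩ Gita: 09:30-10:00, 11:30-14:30.
Sam ∩ Rosa ∩ Gita ∩ Ben: 09:30-10:00, 11:30-14:30.
Summing the common windows: 30 + 180 = 210 minutes.

210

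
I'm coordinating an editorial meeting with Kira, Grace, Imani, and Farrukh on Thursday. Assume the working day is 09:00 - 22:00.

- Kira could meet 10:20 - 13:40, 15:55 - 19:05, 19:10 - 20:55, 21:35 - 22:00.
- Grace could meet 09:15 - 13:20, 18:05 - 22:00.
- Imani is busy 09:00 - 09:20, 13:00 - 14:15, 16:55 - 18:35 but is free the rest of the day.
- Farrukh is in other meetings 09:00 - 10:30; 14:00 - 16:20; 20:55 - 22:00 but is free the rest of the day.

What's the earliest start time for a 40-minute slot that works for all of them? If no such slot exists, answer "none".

10:30

Kira free: 10:20-13:40, 15:55-19:05, 19:10-20:55, 21:35-22:00.
Grace free: 09:15-13:20, 18:05-22:00.
Imani free: 09:20-13:00, 14:15-16:55, 18:35-22:00 (invert busy blocks within the working day).
Farrukh free: 10:30-14:00, 16:20-20:55 (invert busy blocks within the working day).
Kira ∩ Grace: 10:20-13:20, 18:05-19:05, 19:10-20:55, 21:35-22:00.
Kira ∩ Grace ∩ Imani: 10:20-13:00, 18:35-19:05, 19:10-20:55, 21:35-22:00.
Kira ∩ Grace ∩ Imani ∩ Farrukh: 10:30-13:00, 18:35-19:05, 19:10-20:55.
The first common window of at least 40 minutes is 10:30-13:00, so the earliest start is 10:30.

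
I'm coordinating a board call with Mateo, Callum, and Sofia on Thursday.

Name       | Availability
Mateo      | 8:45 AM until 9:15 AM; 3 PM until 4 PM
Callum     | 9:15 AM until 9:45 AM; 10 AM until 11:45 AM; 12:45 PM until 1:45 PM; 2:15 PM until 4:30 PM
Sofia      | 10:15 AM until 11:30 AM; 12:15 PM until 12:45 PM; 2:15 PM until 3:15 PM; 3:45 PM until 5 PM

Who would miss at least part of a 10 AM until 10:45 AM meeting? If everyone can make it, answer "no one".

Mateo, Sofia

Mateo: not fully free for 10:00-10:45. Callum: free for 10:00-10:45. Sofia: not fully free for 10:00-10:45.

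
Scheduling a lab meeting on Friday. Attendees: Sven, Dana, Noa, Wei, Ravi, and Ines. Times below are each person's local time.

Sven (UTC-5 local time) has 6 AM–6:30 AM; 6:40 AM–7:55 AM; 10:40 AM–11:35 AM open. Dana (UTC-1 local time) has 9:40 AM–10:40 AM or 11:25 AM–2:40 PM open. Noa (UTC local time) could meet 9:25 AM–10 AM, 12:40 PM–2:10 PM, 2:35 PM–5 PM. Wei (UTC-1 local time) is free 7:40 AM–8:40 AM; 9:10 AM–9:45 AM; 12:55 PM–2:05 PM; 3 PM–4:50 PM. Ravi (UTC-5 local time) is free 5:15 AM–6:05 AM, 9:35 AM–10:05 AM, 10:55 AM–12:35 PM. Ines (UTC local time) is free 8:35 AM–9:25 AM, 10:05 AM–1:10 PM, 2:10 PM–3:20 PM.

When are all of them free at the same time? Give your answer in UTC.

none

Sven in UTC: 11:00-11:30, 11:40-12:55, 15:40-16:35 (add 5h to convert from UTC-5).
Dana in UTC: 10:40-11:40, 12:25-15:40 (add 1h to convert from UTC-1).
Noa in UTC: 09:25-10:00, 12:40-14:10, 14:35-17:00.
Wei in UTC: 08:40-09:40, 10:10-10:45, 13:55-15:05, 16:00-17:50 (add 1h to convert from UTC-1).
Ravi in UTC: 10:15-11:05, 14:35-15:05, 15:55-17:35 (add 5h to convert from UTC-5).
Ines in UTC: 08:35-09:25, 10:05-13:10, 14:10-15:20.
Sven ∩ Dana: 11:00-11:30, 12:25-12:55.
Sven ∩ Dana ∩ Noa: 12:40-12:55.
Sven ∩ Dana ∩ Noa ∩ Wei: ∅.
Sven ∩ Dana ∩ Noa ∩ Wei ∩ Ravi: ∅.
Sven ∩ Dana ∩ Noa ∩ Wei ∩ Ravi ∩ Ines: ∅.
There is no time when everyone is free.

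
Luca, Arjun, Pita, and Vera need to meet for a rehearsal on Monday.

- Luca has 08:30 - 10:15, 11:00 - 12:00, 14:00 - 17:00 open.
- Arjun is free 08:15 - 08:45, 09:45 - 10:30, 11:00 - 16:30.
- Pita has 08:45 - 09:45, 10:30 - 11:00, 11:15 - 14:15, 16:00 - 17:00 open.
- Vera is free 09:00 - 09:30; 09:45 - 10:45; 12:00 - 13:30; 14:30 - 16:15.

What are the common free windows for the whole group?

Luca ∩ Arjun: 08:30-08:45, 09:45-10:15, 11:00-12:00, 14:00-16:30.
Luca ∩ Arjun ∩ Pita: 11:15-12:00, 14:00-14:15, 16:00-16:30.
Luca ∩ Arjun ∩ Pita ∩ Vera: 16:00-16:15.

16:00-16:15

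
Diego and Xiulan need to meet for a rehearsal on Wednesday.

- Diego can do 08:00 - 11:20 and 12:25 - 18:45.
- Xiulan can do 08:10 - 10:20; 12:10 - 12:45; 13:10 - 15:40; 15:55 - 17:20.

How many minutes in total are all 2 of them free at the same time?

Diego ∩ Xiulan: 08:10-10:20, 12:25-12:45, 13:10-15:40, 15:55-17:20.
Summing the common windows: 130 + 20 + 150 + 85 = 385 minutes.

385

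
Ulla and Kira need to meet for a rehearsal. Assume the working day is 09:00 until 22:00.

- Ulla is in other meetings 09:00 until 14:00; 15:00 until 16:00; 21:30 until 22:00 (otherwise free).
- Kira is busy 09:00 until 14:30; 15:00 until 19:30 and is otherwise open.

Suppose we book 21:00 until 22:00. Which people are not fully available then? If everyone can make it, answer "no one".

Ulla free: 14:00-15:00, 16:00-21:30 (invert busy blocks within the working day).
Kira free: 14:30-15:00, 19:30-22:00 (invert busy blocks within the working day).
Ulla: not fully free for 21:00-22:00. Kira: free for 21:00-22:00.

Ulla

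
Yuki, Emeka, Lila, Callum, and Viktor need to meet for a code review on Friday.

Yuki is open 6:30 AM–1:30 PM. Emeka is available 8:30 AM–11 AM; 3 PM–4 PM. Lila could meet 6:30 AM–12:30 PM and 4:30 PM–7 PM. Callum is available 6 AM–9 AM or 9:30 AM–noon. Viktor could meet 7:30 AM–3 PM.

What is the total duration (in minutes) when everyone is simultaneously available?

Yuki ∩ Emeka: 08:30-11:00.
Yuki ∩ Emeka ∩ Lila: 08:30-11:00.
Yuki ∩ Emeka ∩ Lila ∩ Callum: 08:30-09:00, 09:30-11:00.
Yuki ∩ Emeka ∩ Lila ∩ Callum ∩ Viktor: 08:30-09:00, 09:30-11:00.
Summing the common windows: 30 + 90 = 120 minutes.

120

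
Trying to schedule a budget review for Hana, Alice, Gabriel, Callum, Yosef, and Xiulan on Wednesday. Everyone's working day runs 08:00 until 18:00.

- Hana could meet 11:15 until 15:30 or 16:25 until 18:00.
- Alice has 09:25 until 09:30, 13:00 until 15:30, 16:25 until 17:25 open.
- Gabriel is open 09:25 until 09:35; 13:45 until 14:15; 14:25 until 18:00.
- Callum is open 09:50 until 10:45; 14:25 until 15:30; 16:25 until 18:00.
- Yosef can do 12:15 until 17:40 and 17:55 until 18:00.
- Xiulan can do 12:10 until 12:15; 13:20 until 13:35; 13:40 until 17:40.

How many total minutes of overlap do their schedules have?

Hana ∩ Alice: 13:00-15:30, 16:25-17:25.
Hana ∩ Alice ∩ Gabriel: 13:45-14:15, 14:25-15:30, 16:25-17:25.
Hana ∩ Alice ∩ Gabriel ∩ Callum: 14:25-15:30, 16:25-17:25.
Hana ∩ Alice ∩ Gabriel ∩ Callum ∩ Yosef: 14:25-15:30, 16:25-17:25.
Hana ∩ Alice ∩ Gabriel ∩ Callum ∩ Yosef ∩ Xiulan: 14:25-15:30, 16:25-17:25.
Summing the common windows: 65 + 60 = 125 minutes.

125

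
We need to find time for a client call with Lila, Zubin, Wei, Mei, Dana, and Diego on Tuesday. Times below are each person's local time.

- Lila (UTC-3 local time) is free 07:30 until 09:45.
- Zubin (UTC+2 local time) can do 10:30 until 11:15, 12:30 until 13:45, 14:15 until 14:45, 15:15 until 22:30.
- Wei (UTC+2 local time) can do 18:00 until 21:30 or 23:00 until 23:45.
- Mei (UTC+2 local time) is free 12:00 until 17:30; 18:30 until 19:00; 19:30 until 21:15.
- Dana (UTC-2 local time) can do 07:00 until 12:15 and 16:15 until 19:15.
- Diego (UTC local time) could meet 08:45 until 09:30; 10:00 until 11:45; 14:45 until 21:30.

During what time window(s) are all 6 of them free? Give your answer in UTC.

Lila in UTC: 10:30-12:45 (add 3h to convert from UTC-3).
Zubin in UTC: 08:30-09:15, 10:30-11:45, 12:15-12:45, 13:15-20:30 (subtract 2h to convert from UTC+2).
Wei in UTC: 16:00-19:30, 21:00-21:45 (subtract 2h to convert from UTC+2).
Mei in UTC: 10:00-15:30, 16:30-17:00, 17:30-19:15 (subtract 2h to convert from UTC+2).
Dana in UTC: 09:00-14:15, 18:15-21:15 (add 2h to convert from UTC-2).
Diego in UTC: 08:45-09:30, 10:00-11:45, 14:45-21:30.
Lila ∩ Zubin: 10:30-11:45, 12:15-12:45.
Lila ∩ Zubin ∩ Wei: ∅.
Lila ∩ Zubin ∩ Wei ∩ Mei: ∅.
Lila ∩ Zubin ∩ Wei ∩ Mei ∩ Dana: ∅.
Lila ∩ Zubin ∩ Wei ∩ Mei ∩ Dana ∩ Diego: ∅.
There is no time when everyone is free.

none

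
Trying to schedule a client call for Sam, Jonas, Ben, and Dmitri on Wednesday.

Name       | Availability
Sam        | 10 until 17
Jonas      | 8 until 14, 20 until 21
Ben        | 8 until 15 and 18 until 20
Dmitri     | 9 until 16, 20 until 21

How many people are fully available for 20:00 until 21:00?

2

Jonas and Dmitri can make the full 20:00-21:00 slot — that's 2.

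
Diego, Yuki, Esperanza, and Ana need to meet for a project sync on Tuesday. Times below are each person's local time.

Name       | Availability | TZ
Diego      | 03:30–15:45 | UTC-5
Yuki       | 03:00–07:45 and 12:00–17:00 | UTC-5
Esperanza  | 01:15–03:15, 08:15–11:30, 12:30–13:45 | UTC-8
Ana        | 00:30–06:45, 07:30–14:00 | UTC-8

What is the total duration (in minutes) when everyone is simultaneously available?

285

Diego in UTC: 08:30-20:45 (add 5h to convert from UTC-5).
Yuki in UTC: 08:00-12:45, 17:00-22:00 (add 5h to convert from UTC-5).
Esperanza in UTC: 09:15-11:15, 16:15-19:30, 20:30-21:45 (add 8h to convert from UTC-8).
Ana in UTC: 08:30-14:45, 15:30-22:00 (add 8h to convert from UTC-8).
Diego ∩ Yuki: 08:30-12:45, 17:00-20:45.
Diego ∩ Yuki ∩ Esperanza: 09:15-11:15, 17:00-19:30, 20:30-20:45.
Diego ∩ Yuki ∩ Esperanza ∩ Ana: 09:15-11:15, 17:00-19:30, 20:30-20:45.
Summing the common windows: 120 + 150 + 15 = 285 minutes.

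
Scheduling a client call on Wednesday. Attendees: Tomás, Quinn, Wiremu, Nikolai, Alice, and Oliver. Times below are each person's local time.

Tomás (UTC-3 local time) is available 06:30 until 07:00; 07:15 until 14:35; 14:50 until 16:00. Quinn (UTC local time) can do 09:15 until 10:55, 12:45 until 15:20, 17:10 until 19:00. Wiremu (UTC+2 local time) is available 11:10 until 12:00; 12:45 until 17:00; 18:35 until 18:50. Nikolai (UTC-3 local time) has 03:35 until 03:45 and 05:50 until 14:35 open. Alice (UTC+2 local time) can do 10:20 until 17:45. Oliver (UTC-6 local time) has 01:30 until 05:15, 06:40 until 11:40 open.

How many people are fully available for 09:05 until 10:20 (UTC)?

Tomás in UTC: 09:30-10:00, 10:15-17:35, 17:50-19:00 (add 3h to convert from UTC-3).
Quinn in UTC: 09:15-10:55, 12:45-15:20, 17:10-19:00.
Wiremu in UTC: 09:10-10:00, 10:45-15:00, 16:35-16:50 (subtract 2h to convert from UTC+2).
Nikolai in UTC: 06:35-06:45, 08:50-17:35 (add 3h to convert from UTC-3).
Alice in UTC: 08:20-15:45 (subtract 2h to convert from UTC+2).
Oliver in UTC: 07:30-11:15, 12:40-17:40 (add 6h to convert from UTC-6).
Nikolai, Alice, and Oliver can make the full 09:05-10:20 slot — that's 3.

3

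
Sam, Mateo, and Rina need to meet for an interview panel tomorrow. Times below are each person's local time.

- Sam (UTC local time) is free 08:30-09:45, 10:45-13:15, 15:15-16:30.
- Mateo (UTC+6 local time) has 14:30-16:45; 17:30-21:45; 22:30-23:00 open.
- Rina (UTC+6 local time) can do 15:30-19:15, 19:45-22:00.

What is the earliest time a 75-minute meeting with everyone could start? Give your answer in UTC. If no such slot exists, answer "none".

11:30

Sam in UTC: 08:30-09:45, 10:45-13:15, 15:15-16:30.
Mateo in UTC: 08:30-10:45, 11:30-15:45, 16:30-17:00 (subtract 6h to convert from UTC+6).
Rina in UTC: 09:30-13:15, 13:45-16:00 (subtract 6h to convert from UTC+6).
Sam ∩ Mateo: 08:30-09:45, 11:30-13:15, 15:15-15:45.
Sam ∩ Mateo ∩ Rina: 09:30-09:45, 11:30-13:15, 15:15-15:45.
The first common window of at least 75 minutes is 11:30-13:15, so the earliest start is 11:30.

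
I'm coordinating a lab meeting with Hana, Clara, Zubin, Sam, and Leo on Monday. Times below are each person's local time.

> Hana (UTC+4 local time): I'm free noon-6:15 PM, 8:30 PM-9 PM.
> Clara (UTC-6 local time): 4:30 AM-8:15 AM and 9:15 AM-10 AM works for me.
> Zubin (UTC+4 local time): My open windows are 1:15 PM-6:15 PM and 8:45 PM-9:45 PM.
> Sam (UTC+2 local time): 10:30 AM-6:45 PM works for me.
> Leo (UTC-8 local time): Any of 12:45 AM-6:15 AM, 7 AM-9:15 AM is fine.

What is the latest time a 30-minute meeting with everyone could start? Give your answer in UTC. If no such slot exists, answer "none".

Hana in UTC: 08:00-14:15, 16:30-17:00 (subtract 4h to convert from UTC+4).
Clara in UTC: 10:30-14:15, 15:15-16:00 (add 6h to convert from UTC-6).
Zubin in UTC: 09:15-14:15, 16:45-17:45 (subtract 4h to convert from UTC+4).
Sam in UTC: 08:30-16:45 (subtract 2h to convert from UTC+2).
Leo in UTC: 08:45-14:15, 15:00-17:15 (add 8h to convert from UTC-8).
Hana ∩ Clara: 10:30-14:15.
Hana ∩ Clara ∩ Zubin: 10:30-14:15.
Hana ∩ Clara ∩ Zubin ∩ Sam: 10:30-14:15.
Hana ∩ Clara ∩ Zubin ∩ Sam ∩ Leo: 10:30-14:15.
The last common window of at least 30 minutes is 10:30-14:15; a 30-minute meeting can start as late as 13:45 and still end by 14:15.

13:45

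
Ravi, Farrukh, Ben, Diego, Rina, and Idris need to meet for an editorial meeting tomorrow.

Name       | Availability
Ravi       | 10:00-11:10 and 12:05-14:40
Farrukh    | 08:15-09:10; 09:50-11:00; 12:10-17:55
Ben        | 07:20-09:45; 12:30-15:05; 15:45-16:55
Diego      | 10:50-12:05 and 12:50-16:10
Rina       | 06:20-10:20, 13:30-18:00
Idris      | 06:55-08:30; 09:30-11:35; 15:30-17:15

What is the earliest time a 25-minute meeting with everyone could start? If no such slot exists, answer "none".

Ravi ∩ Farrukh: 10:00-11:00, 12:10-14:40.
Ravi ∩ Farrukh ∩ Ben: 12:30-14:40.
Ravi ∩ Farrukh ∩ Ben ∩ Diego: 12:50-14:40.
Ravi ∩ Farrukh ∩ Ben ∩ Diego ∩ Rina: 13:30-14:40.
Ravi ∩ Farrukh ∩ Ben ∩ Diego ∩ Rina ∩ Idris: ∅.
There is no time when everyone is free.
No common window is at least 25 minutes long.

none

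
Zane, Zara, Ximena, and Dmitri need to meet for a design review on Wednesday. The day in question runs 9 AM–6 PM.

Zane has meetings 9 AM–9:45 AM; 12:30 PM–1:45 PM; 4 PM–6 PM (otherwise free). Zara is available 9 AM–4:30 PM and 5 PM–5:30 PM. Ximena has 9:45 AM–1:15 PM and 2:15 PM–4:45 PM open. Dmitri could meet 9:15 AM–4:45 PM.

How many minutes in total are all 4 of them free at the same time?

270

Zane free: 09:45-12:30, 13:45-16:00 (invert busy blocks within the working day).
Zara free: 09:00-16:30, 17:00-17:30.
Ximena free: 09:45-13:15, 14:15-16:45.
Dmitri free: 09:15-16:45.
Zane ∩ Zara: 09:45-12:30, 13:45-16:00.
Zane ∩ Zara ∩ Ximena: 09:45-12:30, 14:15-16:00.
Zane ∩ Zara ∩ Ximena ∩ Dmitri: 09:45-12:30, 14:15-16:00.
Summing the common windows: 165 + 105 = 270 minutes.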